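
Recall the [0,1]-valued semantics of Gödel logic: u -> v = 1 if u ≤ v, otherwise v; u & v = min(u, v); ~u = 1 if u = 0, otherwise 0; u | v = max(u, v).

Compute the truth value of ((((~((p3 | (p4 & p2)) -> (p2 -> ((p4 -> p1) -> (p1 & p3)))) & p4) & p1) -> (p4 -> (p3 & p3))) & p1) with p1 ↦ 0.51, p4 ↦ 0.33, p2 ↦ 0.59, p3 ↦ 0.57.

0.51

(p4 & p2) = min(0.33, 0.59) = 0.33
(p3 | (p4 & p2)) = max(0.57, 0.33) = 0.57
(p4 -> p1): 0.33 ≤ 0.51, so result = 1
(p1 & p3) = min(0.51, 0.57) = 0.51
((p4 -> p1) -> (p1 & p3)): 1 > 0.51, so result = 0.51
(p2 -> ((p4 -> p1) -> (p1 & p3))): 0.59 > 0.51, so result = 0.51
((p3 | (p4 & p2)) -> (p2 -> ((p4 -> p1) -> (p1 & p3)))): 0.57 > 0.51, so result = 0.51
~((p3 | (p4 & p2)) -> (p2 -> ((p4 -> p1) -> (p1 & p3)))): Gödel ¬ of 0.51 = 0 (operand ≠ 0)
(~((p3 | (p4 & p2)) -> (p2 -> ((p4 -> p1) -> (p1 & p3)))) & p4) = min(0, 0.33) = 0
((~((p3 | (p4 & p2)) -> (p2 -> ((p4 -> p1) -> (p1 & p3)))) & p4) & p1) = min(0, 0.51) = 0
(p3 & p3) = min(0.57, 0.57) = 0.57
(p4 -> (p3 & p3)): 0.33 ≤ 0.57, so result = 1
(((~((p3 | (p4 & p2)) -> (p2 -> ((p4 -> p1) -> (p1 & p3)))) & p4) & p1) -> (p4 -> (p3 & p3))): 0 ≤ 1, so result = 1
((((~((p3 | (p4 & p2)) -> (p2 -> ((p4 -> p1) -> (p1 & p3)))) & p4) & p1) -> (p4 -> (p3 & p3))) & p1) = min(1, 0.51) = 0.51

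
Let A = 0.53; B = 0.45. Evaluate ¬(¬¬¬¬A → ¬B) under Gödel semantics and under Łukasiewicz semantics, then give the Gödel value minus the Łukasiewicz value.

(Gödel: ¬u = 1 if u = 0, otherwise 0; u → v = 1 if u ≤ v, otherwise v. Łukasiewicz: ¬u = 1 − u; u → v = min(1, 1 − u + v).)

Gödel evaluation:
  ¬A: Gödel ¬ of 0.53 = 0 (operand ≠ 0)
  ¬¬A: Gödel ¬ of 0 = 1 (operand is 0)
  ¬¬¬A: Gödel ¬ of 1 = 0 (operand ≠ 0)
  ¬¬¬¬A: Gödel ¬ of 0 = 1 (operand is 0)
  ¬B: Gödel ¬ of 0.45 = 0 (operand ≠ 0)
  (¬¬¬¬A → ¬B): 1 > 0, so result = 0
  ¬(¬¬¬¬A → ¬B): Gödel ¬ of 0 = 1 (operand is 0)
  Gödel value = 1
Łukasiewicz evaluation:
  ¬A: Łukasiewicz ¬ gives 1 − 0.53 = 0.47
  ¬¬A: Łukasiewicz ¬ gives 1 − 0.47 = 0.53
  ¬¬¬A: Łukasiewicz ¬ gives 1 − 0.53 = 0.47
  ¬¬¬¬A: Łukasiewicz ¬ gives 1 − 0.47 = 0.53
  ¬B: Łukasiewicz ¬ gives 1 − 0.45 = 0.55
  (¬¬¬¬A → ¬B): min(1, 1 − 0.53 + 0.55) = 1
  ¬(¬¬¬¬A → ¬B): Łukasiewicz ¬ gives 1 − 1 = 0
  Łukasiewicz value = 0
Difference: 1 − 0 = 1.00

1.00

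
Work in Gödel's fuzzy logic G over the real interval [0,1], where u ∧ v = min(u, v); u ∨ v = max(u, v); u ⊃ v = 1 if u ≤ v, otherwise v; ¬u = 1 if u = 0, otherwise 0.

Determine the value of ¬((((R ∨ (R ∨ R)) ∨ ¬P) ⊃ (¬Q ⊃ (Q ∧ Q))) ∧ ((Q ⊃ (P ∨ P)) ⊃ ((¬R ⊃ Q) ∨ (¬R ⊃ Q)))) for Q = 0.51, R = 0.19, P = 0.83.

(R ∨ R) = max(0.19, 0.19) = 0.19
(R ∨ (R ∨ R)) = max(0.19, 0.19) = 0.19
¬P: Gödel ¬ of 0.83 = 0 (operand ≠ 0)
((R ∨ (R ∨ R)) ∨ ¬P) = max(0.19, 0) = 0.19
¬Q: Gödel ¬ of 0.51 = 0 (operand ≠ 0)
(Q ∧ Q) = min(0.51, 0.51) = 0.51
(¬Q ⊃ (Q ∧ Q)): 0 ≤ 0.51, so result = 1
(((R ∨ (R ∨ R)) ∨ ¬P) ⊃ (¬Q ⊃ (Q ∧ Q))): 0.19 ≤ 1, so result = 1
(P ∨ P) = max(0.83, 0.83) = 0.83
(Q ⊃ (P ∨ P)): 0.51 ≤ 0.83, so result = 1
¬R: Gödel ¬ of 0.19 = 0 (operand ≠ 0)
(¬R ⊃ Q): 0 ≤ 0.51, so result = 1
¬R: Gödel ¬ of 0.19 = 0 (operand ≠ 0)
(¬R ⊃ Q): 0 ≤ 0.51, so result = 1
((¬R ⊃ Q) ∨ (¬R ⊃ Q)) = max(1, 1) = 1
((Q ⊃ (P ∨ P)) ⊃ ((¬R ⊃ Q) ∨ (¬R ⊃ Q))): 1 ≤ 1, so result = 1
((((R ∨ (R ∨ R)) ∨ ¬P) ⊃ (¬Q ⊃ (Q ∧ Q))) ∧ ((Q ⊃ (P ∨ P)) ⊃ ((¬R ⊃ Q) ∨ (¬R ⊃ Q)))) = min(1, 1) = 1
¬((((R ∨ (R ∨ R)) ∨ ¬P) ⊃ (¬Q ⊃ (Q ∧ Q))) ∧ ((Q ⊃ (P ∨ P)) ⊃ ((¬R ⊃ Q) ∨ (¬R ⊃ Q)))): Gödel ¬ of 1 = 0 (operand ≠ 0)

0.00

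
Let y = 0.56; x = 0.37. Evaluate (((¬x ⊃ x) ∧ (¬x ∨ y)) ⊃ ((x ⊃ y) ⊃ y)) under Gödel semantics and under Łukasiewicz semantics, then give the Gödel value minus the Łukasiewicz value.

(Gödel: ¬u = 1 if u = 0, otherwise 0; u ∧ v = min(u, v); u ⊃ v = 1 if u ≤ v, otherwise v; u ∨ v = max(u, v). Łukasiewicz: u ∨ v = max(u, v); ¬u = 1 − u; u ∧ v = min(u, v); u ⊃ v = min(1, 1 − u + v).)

0.07

Gödel evaluation:
  ¬x: Gödel ¬ of 0.37 = 0 (operand ≠ 0)
  (¬x ⊃ x): 0 ≤ 0.37, so result = 1
  ¬x: Gödel ¬ of 0.37 = 0 (operand ≠ 0)
  (¬x ∨ y) = max(0, 0.56) = 0.56
  ((¬x ⊃ x) ∧ (¬x ∨ y)) = min(1, 0.56) = 0.56
  (x ⊃ y): 0.37 ≤ 0.56, so result = 1
  ((x ⊃ y) ⊃ y): 1 > 0.56, so result = 0.56
  (((¬x ⊃ x) ∧ (¬x ∨ y)) ⊃ ((x ⊃ y) ⊃ y)): 0.56 ≤ 0.56, so result = 1
  Gödel value = 1
Łukasiewicz evaluation:
  ¬x: Łukasiewicz ¬ gives 1 − 0.37 = 0.63
  (¬x ⊃ x): min(1, 1 − 0.63 + 0.37) = 0.74
  ¬x: Łukasiewicz ¬ gives 1 − 0.37 = 0.63
  (¬x ∨ y) = max(0.63, 0.56) = 0.63
  ((¬x ⊃ x) ∧ (¬x ∨ y)) = min(0.74, 0.63) = 0.63
  (x ⊃ y): min(1, 1 − 0.37 + 0.56) = 1
  ((x ⊃ y) ⊃ y): min(1, 1 − 1 + 0.56) = 0.56
  (((¬x ⊃ x) ∧ (¬x ∨ y)) ⊃ ((x ⊃ y) ⊃ y)): min(1, 1 − 0.63 + 0.56) = 0.93
  Łukasiewicz value = 0.93
Difference: 1 − 0.93 = 0.07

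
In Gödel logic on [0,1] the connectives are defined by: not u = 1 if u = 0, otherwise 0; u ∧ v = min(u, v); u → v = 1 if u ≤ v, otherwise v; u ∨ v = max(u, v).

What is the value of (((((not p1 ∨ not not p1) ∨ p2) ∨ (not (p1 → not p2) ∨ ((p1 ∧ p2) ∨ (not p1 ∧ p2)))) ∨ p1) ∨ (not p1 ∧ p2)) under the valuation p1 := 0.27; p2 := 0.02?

1.00

not p1: Gödel ¬ of 0.27 = 0 (operand ≠ 0)
not p1: Gödel ¬ of 0.27 = 0 (operand ≠ 0)
not not p1: Gödel ¬ of 0 = 1 (operand is 0)
(not p1 ∨ not not p1) = max(0, 1) = 1
((not p1 ∨ not not p1) ∨ p2) = max(1, 0.02) = 1
not p2: Gödel ¬ of 0.02 = 0 (operand ≠ 0)
(p1 → not p2): 0.27 > 0, so result = 0
not (p1 → not p2): Gödel ¬ of 0 = 1 (operand is 0)
(p1 ∧ p2) = min(0.27, 0.02) = 0.02
not p1: Gödel ¬ of 0.27 = 0 (operand ≠ 0)
(not p1 ∧ p2) = min(0, 0.02) = 0
((p1 ∧ p2) ∨ (not p1 ∧ p2)) = max(0.02, 0) = 0.02
(not (p1 → not p2) ∨ ((p1 ∧ p2) ∨ (not p1 ∧ p2))) = max(1, 0.02) = 1
(((not p1 ∨ not not p1) ∨ p2) ∨ (not (p1 → not p2) ∨ ((p1 ∧ p2) ∨ (not p1 ∧ p2)))) = max(1, 1) = 1
((((not p1 ∨ not not p1) ∨ p2) ∨ (not (p1 → not p2) ∨ ((p1 ∧ p2) ∨ (not p1 ∧ p2)))) ∨ p1) = max(1, 0.27) = 1
not p1: Gödel ¬ of 0.27 = 0 (operand ≠ 0)
(not p1 ∧ p2) = min(0, 0.02) = 0
(((((not p1 ∨ not not p1) ∨ p2) ∨ (not (p1 → not p2) ∨ ((p1 ∧ p2) ∨ (not p1 ∧ p2)))) ∨ p1) ∨ (not p1 ∧ p2)) = max(1, 0) = 1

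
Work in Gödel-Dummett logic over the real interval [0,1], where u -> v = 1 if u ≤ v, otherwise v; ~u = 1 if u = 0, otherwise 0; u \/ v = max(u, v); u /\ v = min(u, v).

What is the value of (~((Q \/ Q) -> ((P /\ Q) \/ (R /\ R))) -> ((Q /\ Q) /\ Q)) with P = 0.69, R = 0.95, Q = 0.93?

(Q \/ Q) = max(0.93, 0.93) = 0.93
(P /\ Q) = min(0.69, 0.93) = 0.69
(R /\ R) = min(0.95, 0.95) = 0.95
((P /\ Q) \/ (R /\ R)) = max(0.69, 0.95) = 0.95
((Q \/ Q) -> ((P /\ Q) \/ (R /\ R))): 0.93 ≤ 0.95, so result = 1
~((Q \/ Q) -> ((P /\ Q) \/ (R /\ R))): Gödel ¬ of 1 = 0 (operand ≠ 0)
(Q /\ Q) = min(0.93, 0.93) = 0.93
((Q /\ Q) /\ Q) = min(0.93, 0.93) = 0.93
(~((Q \/ Q) -> ((P /\ Q) \/ (R /\ R))) -> ((Q /\ Q) /\ Q)): 0 ≤ 0.93, so result = 1

1.00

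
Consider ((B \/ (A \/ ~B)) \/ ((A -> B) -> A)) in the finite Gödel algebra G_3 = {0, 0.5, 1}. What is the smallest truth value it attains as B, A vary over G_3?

0.50

The minimum is attained at B = 0.5, A = 0:
  ~B: Gödel ¬ of 0.5 = 0 (operand ≠ 0)
  (A \/ ~B) = max(0, 0) = 0
  (B \/ (A \/ ~B)) = max(0.5, 0) = 0.5
  (A -> B): 0 ≤ 0.5, so result = 1
  ((A -> B) -> A): 1 > 0, so result = 0
  ((B \/ (A \/ ~B)) \/ ((A -> B) -> A)) = max(0.5, 0) = 0.5
Checking all 9 assignments confirms none give a value below 0.50.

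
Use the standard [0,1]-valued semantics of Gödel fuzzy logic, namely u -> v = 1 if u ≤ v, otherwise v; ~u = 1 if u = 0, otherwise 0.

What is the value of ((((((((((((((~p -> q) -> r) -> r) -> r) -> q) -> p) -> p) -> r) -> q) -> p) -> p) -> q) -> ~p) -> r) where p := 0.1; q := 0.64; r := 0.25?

~p: Gödel ¬ of 0.1 = 0 (operand ≠ 0)
(~p -> q): 0 ≤ 0.64, so result = 1
((~p -> q) -> r): 1 > 0.25, so result = 0.25
(((~p -> q) -> r) -> r): 0.25 ≤ 0.25, so result = 1
((((~p -> q) -> r) -> r) -> r): 1 > 0.25, so result = 0.25
(((((~p -> q) -> r) -> r) -> r) -> q): 0.25 ≤ 0.64, so result = 1
((((((~p -> q) -> r) -> r) -> r) -> q) -> p): 1 > 0.1, so result = 0.1
(((((((~p -> q) -> r) -> r) -> r) -> q) -> p) -> p): 0.1 ≤ 0.1, so result = 1
((((((((~p -> q) -> r) -> r) -> r) -> q) -> p) -> p) -> r): 1 > 0.25, so result = 0.25
(((((((((~p -> q) -> r) -> r) -> r) -> q) -> p) -> p) -> r) -> q): 0.25 ≤ 0.64, so result = 1
((((((((((~p -> q) -> r) -> r) -> r) -> q) -> p) -> p) -> r) -> q) -> p): 1 > 0.1, so result = 0.1
(((((((((((~p -> q) -> r) -> r) -> r) -> q) -> p) -> p) -> r) -> q) -> p) -> p): 0.1 ≤ 0.1, so result = 1
((((((((((((~p -> q) -> r) -> r) -> r) -> q) -> p) -> p) -> r) -> q) -> p) -> p) -> q): 1 > 0.64, so result = 0.64
~p: Gödel ¬ of 0.1 = 0 (operand ≠ 0)
(((((((((((((~p -> q) -> r) -> r) -> r) -> q) -> p) -> p) -> r) -> q) -> p) -> p) -> q) -> ~p): 0.64 > 0, so result = 0
((((((((((((((~p -> q) -> r) -> r) -> r) -> q) -> p) -> p) -> r) -> q) -> p) -> p) -> q) -> ~p) -> r): 0 ≤ 0.25, so result = 1

1.00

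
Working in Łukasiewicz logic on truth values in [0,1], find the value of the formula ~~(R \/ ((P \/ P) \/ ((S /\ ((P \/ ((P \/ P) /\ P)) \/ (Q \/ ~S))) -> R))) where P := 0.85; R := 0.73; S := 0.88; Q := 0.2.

0.88

(P \/ P) = max(0.85, 0.85) = 0.85
(P \/ P) = max(0.85, 0.85) = 0.85
((P \/ P) /\ P) = min(0.85, 0.85) = 0.85
(P \/ ((P \/ P) /\ P)) = max(0.85, 0.85) = 0.85
~S: Łukasiewicz ¬ gives 1 − 0.88 = 0.12
(Q \/ ~S) = max(0.2, 0.12) = 0.2
((P \/ ((P \/ P) /\ P)) \/ (Q \/ ~S)) = max(0.85, 0.2) = 0.85
(S /\ ((P \/ ((P \/ P) /\ P)) \/ (Q \/ ~S))) = min(0.88, 0.85) = 0.85
((S /\ ((P \/ ((P \/ P) /\ P)) \/ (Q \/ ~S))) -> R): min(1, 1 − 0.85 + 0.73) = 0.88
((P \/ P) \/ ((S /\ ((P \/ ((P \/ P) /\ P)) \/ (Q \/ ~S))) -> R)) = max(0.85, 0.88) = 0.88
(R \/ ((P \/ P) \/ ((S /\ ((P \/ ((P \/ P) /\ P)) \/ (Q \/ ~S))) -> R))) = max(0.73, 0.88) = 0.88
~(R \/ ((P \/ P) \/ ((S /\ ((P \/ ((P \/ P) /\ P)) \/ (Q \/ ~S))) -> R))): Łukasiewicz ¬ gives 1 − 0.88 = 0.12
~~(R \/ ((P \/ P) \/ ((S /\ ((P \/ ((P \/ P) /\ P)) \/ (Q \/ ~S))) -> R))): Łukasiewicz ¬ gives 1 − 0.12 = 0.88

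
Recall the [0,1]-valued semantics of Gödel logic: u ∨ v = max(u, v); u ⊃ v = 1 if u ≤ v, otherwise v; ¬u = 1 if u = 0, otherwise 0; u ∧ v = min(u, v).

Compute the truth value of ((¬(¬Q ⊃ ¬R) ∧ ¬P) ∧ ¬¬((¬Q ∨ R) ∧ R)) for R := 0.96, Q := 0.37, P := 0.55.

¬Q: Gödel ¬ of 0.37 = 0 (operand ≠ 0)
¬R: Gödel ¬ of 0.96 = 0 (operand ≠ 0)
(¬Q ⊃ ¬R): 0 ≤ 0, so result = 1
¬(¬Q ⊃ ¬R): Gödel ¬ of 1 = 0 (operand ≠ 0)
¬P: Gödel ¬ of 0.55 = 0 (operand ≠ 0)
(¬(¬Q ⊃ ¬R) ∧ ¬P) = min(0, 0) = 0
¬Q: Gödel ¬ of 0.37 = 0 (operand ≠ 0)
(¬Q ∨ R) = max(0, 0.96) = 0.96
((¬Q ∨ R) ∧ R) = min(0.96, 0.96) = 0.96
¬((¬Q ∨ R) ∧ R): Gödel ¬ of 0.96 = 0 (operand ≠ 0)
¬¬((¬Q ∨ R) ∧ R): Gödel ¬ of 0 = 1 (operand is 0)
((¬(¬Q ⊃ ¬R) ∧ ¬P) ∧ ¬¬((¬Q ∨ R) ∧ R)) = min(0, 1) = 0

0.00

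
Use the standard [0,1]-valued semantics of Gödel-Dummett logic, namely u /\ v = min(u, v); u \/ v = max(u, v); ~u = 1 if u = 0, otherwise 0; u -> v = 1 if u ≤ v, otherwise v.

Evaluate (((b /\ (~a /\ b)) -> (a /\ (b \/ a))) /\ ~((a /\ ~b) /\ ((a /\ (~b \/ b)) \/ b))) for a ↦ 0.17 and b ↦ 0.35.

~a: Gödel ¬ of 0.17 = 0 (operand ≠ 0)
(~a /\ b) = min(0, 0.35) = 0
(b /\ (~a /\ b)) = min(0.35, 0) = 0
(b \/ a) = max(0.35, 0.17) = 0.35
(a /\ (b \/ a)) = min(0.17, 0.35) = 0.17
((b /\ (~a /\ b)) -> (a /\ (b \/ a))): 0 ≤ 0.17, so result = 1
~b: Gödel ¬ of 0.35 = 0 (operand ≠ 0)
(a /\ ~b) = min(0.17, 0) = 0
~b: Gödel ¬ of 0.35 = 0 (operand ≠ 0)
(~b \/ b) = max(0, 0.35) = 0.35
(a /\ (~b \/ b)) = min(0.17, 0.35) = 0.17
((a /\ (~b \/ b)) \/ b) = max(0.17, 0.35) = 0.35
((a /\ ~b) /\ ((a /\ (~b \/ b)) \/ b)) = min(0, 0.35) = 0
~((a /\ ~b) /\ ((a /\ (~b \/ b)) \/ b)): Gödel ¬ of 0 = 1 (operand is 0)
(((b /\ (~a /\ b)) -> (a /\ (b \/ a))) /\ ~((a /\ ~b) /\ ((a /\ (~b \/ b)) \/ b))) = min(1, 1) = 1

1.00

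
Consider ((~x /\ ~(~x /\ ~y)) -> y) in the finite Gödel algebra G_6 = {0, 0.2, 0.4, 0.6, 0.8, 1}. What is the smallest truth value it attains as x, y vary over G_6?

0.20

The minimum is attained at x = 0, y = 0.2:
  ~x: Gödel ¬ of 0 = 1 (operand is 0)
  ~x: Gödel ¬ of 0 = 1 (operand is 0)
  ~y: Gödel ¬ of 0.2 = 0 (operand ≠ 0)
  (~x /\ ~y) = min(1, 0) = 0
  ~(~x /\ ~y): Gödel ¬ of 0 = 1 (operand is 0)
  (~x /\ ~(~x /\ ~y)) = min(1, 1) = 1
  ((~x /\ ~(~x /\ ~y)) -> y): 1 > 0.2, so result = 0.2
Checking all 36 assignments confirms none give a value below 0.20.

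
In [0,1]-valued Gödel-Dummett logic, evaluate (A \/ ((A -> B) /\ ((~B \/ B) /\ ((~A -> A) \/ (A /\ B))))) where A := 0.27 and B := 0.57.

(A -> B): 0.27 ≤ 0.57, so result = 1
~B: Gödel ¬ of 0.57 = 0 (operand ≠ 0)
(~B \/ B) = max(0, 0.57) = 0.57
~A: Gödel ¬ of 0.27 = 0 (operand ≠ 0)
(~A -> A): 0 ≤ 0.27, so result = 1
(A /\ B) = min(0.27, 0.57) = 0.27
((~A -> A) \/ (A /\ B)) = max(1, 0.27) = 1
((~B \/ B) /\ ((~A -> A) \/ (A /\ B))) = min(0.57, 1) = 0.57
((A -> B) /\ ((~B \/ B) /\ ((~A -> A) \/ (A /\ B)))) = min(1, 0.57) = 0.57
(A \/ ((A -> B) /\ ((~B \/ B) /\ ((~A -> A) \/ (A /\ B))))) = max(0.27, 0.57) = 0.57

0.57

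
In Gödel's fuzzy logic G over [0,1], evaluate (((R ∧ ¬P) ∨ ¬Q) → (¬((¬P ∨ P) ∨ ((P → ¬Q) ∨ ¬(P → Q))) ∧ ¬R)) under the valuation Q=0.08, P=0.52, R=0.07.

1.00

¬P: Gödel ¬ of 0.52 = 0 (operand ≠ 0)
(R ∧ ¬P) = min(0.07, 0) = 0
¬Q: Gödel ¬ of 0.08 = 0 (operand ≠ 0)
((R ∧ ¬P) ∨ ¬Q) = max(0, 0) = 0
¬P: Gödel ¬ of 0.52 = 0 (operand ≠ 0)
(¬P ∨ P) = max(0, 0.52) = 0.52
¬Q: Gödel ¬ of 0.08 = 0 (operand ≠ 0)
(P → ¬Q): 0.52 > 0, so result = 0
(P → Q): 0.52 > 0.08, so result = 0.08
¬(P → Q): Gödel ¬ of 0.08 = 0 (operand ≠ 0)
((P → ¬Q) ∨ ¬(P → Q)) = max(0, 0) = 0
((¬P ∨ P) ∨ ((P → ¬Q) ∨ ¬(P → Q))) = max(0.52, 0) = 0.52
¬((¬P ∨ P) ∨ ((P → ¬Q) ∨ ¬(P → Q))): Gödel ¬ of 0.52 = 0 (operand ≠ 0)
¬R: Gödel ¬ of 0.07 = 0 (operand ≠ 0)
(¬((¬P ∨ P) ∨ ((P → ¬Q) ∨ ¬(P → Q))) ∧ ¬R) = min(0, 0) = 0
(((R ∧ ¬P) ∨ ¬Q) → (¬((¬P ∨ P) ∨ ((P → ¬Q) ∨ ¬(P → Q))) ∧ ¬R)): 0 ≤ 0, so result = 1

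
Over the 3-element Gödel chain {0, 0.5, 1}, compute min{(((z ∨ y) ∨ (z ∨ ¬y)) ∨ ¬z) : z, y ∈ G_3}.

0.50

The minimum is attained at z = 0.5, y = 0.5:
  (z ∨ y) = max(0.5, 0.5) = 0.5
  ¬y: Gödel ¬ of 0.5 = 0 (operand ≠ 0)
  (z ∨ ¬y) = max(0.5, 0) = 0.5
  ((z ∨ y) ∨ (z ∨ ¬y)) = max(0.5, 0.5) = 0.5
  ¬z: Gödel ¬ of 0.5 = 0 (operand ≠ 0)
  (((z ∨ y) ∨ (z ∨ ¬y)) ∨ ¬z) = max(0.5, 0) = 0.5
Checking all 9 assignments confirms none give a value below 0.50.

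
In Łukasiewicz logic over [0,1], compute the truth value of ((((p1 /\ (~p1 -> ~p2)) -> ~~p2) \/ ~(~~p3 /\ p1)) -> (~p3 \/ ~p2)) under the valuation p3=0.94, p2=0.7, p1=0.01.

~p1: Łukasiewicz ¬ gives 1 − 0.01 = 0.99
~p2: Łukasiewicz ¬ gives 1 − 0.7 = 0.3
(~p1 -> ~p2): min(1, 1 − 0.99 + 0.3) = 0.31
(p1 /\ (~p1 -> ~p2)) = min(0.01, 0.31) = 0.01
~p2: Łukasiewicz ¬ gives 1 − 0.7 = 0.3
~~p2: Łukasiewicz ¬ gives 1 − 0.3 = 0.7
((p1 /\ (~p1 -> ~p2)) -> ~~p2): min(1, 1 − 0.01 + 0.7) = 1
~p3: Łukasiewicz ¬ gives 1 − 0.94 = 0.06
~~p3: Łukasiewicz ¬ gives 1 − 0.06 = 0.94
(~~p3 /\ p1) = min(0.94, 0.01) = 0.01
~(~~p3 /\ p1): Łukasiewicz ¬ gives 1 − 0.01 = 0.99
(((p1 /\ (~p1 -> ~p2)) -> ~~p2) \/ ~(~~p3 /\ p1)) = max(1, 0.99) = 1
~p3: Łukasiewicz ¬ gives 1 − 0.94 = 0.06
~p2: Łukasiewicz ¬ gives 1 − 0.7 = 0.3
(~p3 \/ ~p2) = max(0.06, 0.3) = 0.3
((((p1 /\ (~p1 -> ~p2)) -> ~~p2) \/ ~(~~p3 /\ p1)) -> (~p3 \/ ~p2)): min(1, 1 − 1 + 0.3) = 0.3

0.30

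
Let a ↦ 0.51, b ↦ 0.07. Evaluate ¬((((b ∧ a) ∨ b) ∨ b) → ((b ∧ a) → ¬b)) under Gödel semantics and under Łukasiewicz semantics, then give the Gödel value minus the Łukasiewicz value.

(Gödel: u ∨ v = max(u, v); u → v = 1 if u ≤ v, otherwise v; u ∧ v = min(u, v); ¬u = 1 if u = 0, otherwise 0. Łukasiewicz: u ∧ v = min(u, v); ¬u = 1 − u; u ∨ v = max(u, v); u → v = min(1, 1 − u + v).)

1.00

Gödel evaluation:
  (b ∧ a) = min(0.07, 0.51) = 0.07
  ((b ∧ a) ∨ b) = max(0.07, 0.07) = 0.07
  (((b ∧ a) ∨ b) ∨ b) = max(0.07, 0.07) = 0.07
  (b ∧ a) = min(0.07, 0.51) = 0.07
  ¬b: Gödel ¬ of 0.07 = 0 (operand ≠ 0)
  ((b ∧ a) → ¬b): 0.07 > 0, so result = 0
  ((((b ∧ a) ∨ b) ∨ b) → ((b ∧ a) → ¬b)): 0.07 > 0, so result = 0
  ¬((((b ∧ a) ∨ b) ∨ b) → ((b ∧ a) → ¬b)): Gödel ¬ of 0 = 1 (operand is 0)
  Gödel value = 1
Łukasiewicz evaluation:
  (b ∧ a) = min(0.07, 0.51) = 0.07
  ((b ∧ a) ∨ b) = max(0.07, 0.07) = 0.07
  (((b ∧ a) ∨ b) ∨ b) = max(0.07, 0.07) = 0.07
  (b ∧ a) = min(0.07, 0.51) = 0.07
  ¬b: Łukasiewicz ¬ gives 1 − 0.07 = 0.93
  ((b ∧ a) → ¬b): min(1, 1 − 0.07 + 0.93) = 1
  ((((b ∧ a) ∨ b) ∨ b) → ((b ∧ a) → ¬b)): min(1, 1 − 0.07 + 1) = 1
  ¬((((b ∧ a) ∨ b) ∨ b) → ((b ∧ a) → ¬b)): Łukasiewicz ¬ gives 1 − 1 = 0
  Łukasiewicz value = 0
Difference: 1 − 0 = 1.00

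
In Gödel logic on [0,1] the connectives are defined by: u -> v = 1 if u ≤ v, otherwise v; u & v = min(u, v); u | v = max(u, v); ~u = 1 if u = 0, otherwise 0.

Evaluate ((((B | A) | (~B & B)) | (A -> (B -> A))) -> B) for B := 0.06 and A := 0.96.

0.06

(B | A) = max(0.06, 0.96) = 0.96
~B: Gödel ¬ of 0.06 = 0 (operand ≠ 0)
(~B & B) = min(0, 0.06) = 0
((B | A) | (~B & B)) = max(0.96, 0) = 0.96
(B -> A): 0.06 ≤ 0.96, so result = 1
(A -> (B -> A)): 0.96 ≤ 1, so result = 1
(((B | A) | (~B & B)) | (A -> (B -> A))) = max(0.96, 1) = 1
((((B | A) | (~B & B)) | (A -> (B -> A))) -> B): 1 > 0.06, so result = 0.06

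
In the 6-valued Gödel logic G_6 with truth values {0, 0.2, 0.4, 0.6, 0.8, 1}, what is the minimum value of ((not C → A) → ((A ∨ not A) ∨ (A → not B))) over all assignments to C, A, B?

The minimum is attained at C = 0.2, A = 0.2, B = 0.2:
  not C: Gödel ¬ of 0.2 = 0 (operand ≠ 0)
  (not C → A): 0 ≤ 0.2, so result = 1
  not A: Gödel ¬ of 0.2 = 0 (operand ≠ 0)
  (A ∨ not A) = max(0.2, 0) = 0.2
  not B: Gödel ¬ of 0.2 = 0 (operand ≠ 0)
  (A → not B): 0.2 > 0, so result = 0
  ((A ∨ not A) ∨ (A → not B)) = max(0.2, 0) = 0.2
  ((not C → A) → ((A ∨ not A) ∨ (A → not B))): 1 > 0.2, so result = 0.2
Checking all 216 assignments confirms none give a value below 0.20.

0.20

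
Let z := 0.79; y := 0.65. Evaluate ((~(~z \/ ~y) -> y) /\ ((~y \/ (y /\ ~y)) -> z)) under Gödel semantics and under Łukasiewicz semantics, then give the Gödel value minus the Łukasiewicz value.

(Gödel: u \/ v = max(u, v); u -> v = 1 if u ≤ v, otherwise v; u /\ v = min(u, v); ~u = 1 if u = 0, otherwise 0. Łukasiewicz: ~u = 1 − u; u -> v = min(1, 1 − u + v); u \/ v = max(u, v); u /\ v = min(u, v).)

Gödel evaluation:
  ~z: Gödel ¬ of 0.79 = 0 (operand ≠ 0)
  ~y: Gödel ¬ of 0.65 = 0 (operand ≠ 0)
  (~z \/ ~y) = max(0, 0) = 0
  ~(~z \/ ~y): Gödel ¬ of 0 = 1 (operand is 0)
  (~(~z \/ ~y) -> y): 1 > 0.65, so result = 0.65
  ~y: Gödel ¬ of 0.65 = 0 (operand ≠ 0)
  ~y: Gödel ¬ of 0.65 = 0 (operand ≠ 0)
  (y /\ ~y) = min(0.65, 0) = 0
  (~y \/ (y /\ ~y)) = max(0, 0) = 0
  ((~y \/ (y /\ ~y)) -> z): 0 ≤ 0.79, so result = 1
  ((~(~z \/ ~y) -> y) /\ ((~y \/ (y /\ ~y)) -> z)) = min(0.65, 1) = 0.65
  Gödel value = 0.65
Łukasiewicz evaluation:
  ~z: Łukasiewicz ¬ gives 1 − 0.79 = 0.21
  ~y: Łukasiewicz ¬ gives 1 − 0.65 = 0.35
  (~z \/ ~y) = max(0.21, 0.35) = 0.35
  ~(~z \/ ~y): Łukasiewicz ¬ gives 1 − 0.35 = 0.65
  (~(~z \/ ~y) -> y): min(1, 1 − 0.65 + 0.65) = 1
  ~y: Łukasiewicz ¬ gives 1 − 0.65 = 0.35
  ~y: Łukasiewicz ¬ gives 1 − 0.65 = 0.35
  (y /\ ~y) = min(0.65, 0.35) = 0.35
  (~y \/ (y /\ ~y)) = max(0.35, 0.35) = 0.35
  ((~y \/ (y /\ ~y)) -> z): min(1, 1 − 0.35 + 0.79) = 1
  ((~(~z \/ ~y) -> y) /\ ((~y \/ (y /\ ~y)) -> z)) = min(1, 1) = 1
  Łukasiewicz value = 1
Difference: 0.65 − 1 = -0.35

-0.35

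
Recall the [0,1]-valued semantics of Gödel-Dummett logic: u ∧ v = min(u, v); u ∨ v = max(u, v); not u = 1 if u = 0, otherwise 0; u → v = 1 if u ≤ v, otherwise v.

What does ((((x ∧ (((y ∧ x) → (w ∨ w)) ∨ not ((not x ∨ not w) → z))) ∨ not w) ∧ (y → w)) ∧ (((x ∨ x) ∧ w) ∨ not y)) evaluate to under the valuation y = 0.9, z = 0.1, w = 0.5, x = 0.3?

0.30

(y ∧ x) = min(0.9, 0.3) = 0.3
(w ∨ w) = max(0.5, 0.5) = 0.5
((y ∧ x) → (w ∨ w)): 0.3 ≤ 0.5, so result = 1
not x: Gödel ¬ of 0.3 = 0 (operand ≠ 0)
not w: Gödel ¬ of 0.5 = 0 (operand ≠ 0)
(not x ∨ not w) = max(0, 0) = 0
((not x ∨ not w) → z): 0 ≤ 0.1, so result = 1
not ((not x ∨ not w) → z): Gödel ¬ of 1 = 0 (operand ≠ 0)
(((y ∧ x) → (w ∨ w)) ∨ not ((not x ∨ not w) → z)) = max(1, 0) = 1
(x ∧ (((y ∧ x) → (w ∨ w)) ∨ not ((not x ∨ not w) → z))) = min(0.3, 1) = 0.3
not w: Gödel ¬ of 0.5 = 0 (operand ≠ 0)
((x ∧ (((y ∧ x) → (w ∨ w)) ∨ not ((not x ∨ not w) → z))) ∨ not w) = max(0.3, 0) = 0.3
(y → w): 0.9 > 0.5, so result = 0.5
(((x ∧ (((y ∧ x) → (w ∨ w)) ∨ not ((not x ∨ not w) → z))) ∨ not w) ∧ (y → w)) = min(0.3, 0.5) = 0.3
(x ∨ x) = max(0.3, 0.3) = 0.3
((x ∨ x) ∧ w) = min(0.3, 0.5) = 0.3
not y: Gödel ¬ of 0.9 = 0 (operand ≠ 0)
(((x ∨ x) ∧ w) ∨ not y) = max(0.3, 0) = 0.3
((((x ∧ (((y ∧ x) → (w ∨ w)) ∨ not ((not x ∨ not w) → z))) ∨ not w) ∧ (y → w)) ∧ (((x ∨ x) ∧ w) ∨ not y)) = min(0.3, 0.3) = 0.3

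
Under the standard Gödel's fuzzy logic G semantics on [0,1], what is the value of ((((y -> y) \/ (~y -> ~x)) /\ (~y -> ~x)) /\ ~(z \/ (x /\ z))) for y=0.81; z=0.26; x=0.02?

0.00

(y -> y): 0.81 ≤ 0.81, so result = 1
~y: Gödel ¬ of 0.81 = 0 (operand ≠ 0)
~x: Gödel ¬ of 0.02 = 0 (operand ≠ 0)
(~y -> ~x): 0 ≤ 0, so result = 1
((y -> y) \/ (~y -> ~x)) = max(1, 1) = 1
~y: Gödel ¬ of 0.81 = 0 (operand ≠ 0)
~x: Gödel ¬ of 0.02 = 0 (operand ≠ 0)
(~y -> ~x): 0 ≤ 0, so result = 1
(((y -> y) \/ (~y -> ~x)) /\ (~y -> ~x)) = min(1, 1) = 1
(x /\ z) = min(0.02, 0.26) = 0.02
(z \/ (x /\ z)) = max(0.26, 0.02) = 0.26
~(z \/ (x /\ z)): Gödel ¬ of 0.26 = 0 (operand ≠ 0)
((((y -> y) \/ (~y -> ~x)) /\ (~y -> ~x)) /\ ~(z \/ (x /\ z))) = min(1, 0) = 0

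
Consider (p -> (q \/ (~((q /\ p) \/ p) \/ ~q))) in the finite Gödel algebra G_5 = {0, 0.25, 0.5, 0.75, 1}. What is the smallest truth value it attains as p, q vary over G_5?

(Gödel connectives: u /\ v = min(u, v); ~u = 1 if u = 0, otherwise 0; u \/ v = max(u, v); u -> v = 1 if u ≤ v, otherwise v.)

0.25

The minimum is attained at p = 0.5, q = 0.25:
  (q /\ p) = min(0.25, 0.5) = 0.25
  ((q /\ p) \/ p) = max(0.25, 0.5) = 0.5
  ~((q /\ p) \/ p): Gödel ¬ of 0.5 = 0 (operand ≠ 0)
  ~q: Gödel ¬ of 0.25 = 0 (operand ≠ 0)
  (~((q /\ p) \/ p) \/ ~q) = max(0, 0) = 0
  (q \/ (~((q /\ p) \/ p) \/ ~q)) = max(0.25, 0) = 0.25
  (p -> (q \/ (~((q /\ p) \/ p) \/ ~q))): 0.5 > 0.25, so result = 0.25
Checking all 25 assignments confirms none give a value below 0.25.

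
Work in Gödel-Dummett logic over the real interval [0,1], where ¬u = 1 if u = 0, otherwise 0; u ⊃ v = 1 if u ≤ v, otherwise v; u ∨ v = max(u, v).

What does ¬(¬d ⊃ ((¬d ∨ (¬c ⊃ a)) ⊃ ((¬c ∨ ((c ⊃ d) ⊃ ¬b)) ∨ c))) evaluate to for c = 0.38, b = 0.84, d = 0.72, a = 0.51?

0.00

¬d: Gödel ¬ of 0.72 = 0 (operand ≠ 0)
¬d: Gödel ¬ of 0.72 = 0 (operand ≠ 0)
¬c: Gödel ¬ of 0.38 = 0 (operand ≠ 0)
(¬c ⊃ a): 0 ≤ 0.51, so result = 1
(¬d ∨ (¬c ⊃ a)) = max(0, 1) = 1
¬c: Gödel ¬ of 0.38 = 0 (operand ≠ 0)
(c ⊃ d): 0.38 ≤ 0.72, so result = 1
¬b: Gödel ¬ of 0.84 = 0 (operand ≠ 0)
((c ⊃ d) ⊃ ¬b): 1 > 0, so result = 0
(¬c ∨ ((c ⊃ d) ⊃ ¬b)) = max(0, 0) = 0
((¬c ∨ ((c ⊃ d) ⊃ ¬b)) ∨ c) = max(0, 0.38) = 0.38
((¬d ∨ (¬c ⊃ a)) ⊃ ((¬c ∨ ((c ⊃ d) ⊃ ¬b)) ∨ c)): 1 > 0.38, so result = 0.38
(¬d ⊃ ((¬d ∨ (¬c ⊃ a)) ⊃ ((¬c ∨ ((c ⊃ d) ⊃ ¬b)) ∨ c))): 0 ≤ 0.38, so result = 1
¬(¬d ⊃ ((¬d ∨ (¬c ⊃ a)) ⊃ ((¬c ∨ ((c ⊃ d) ⊃ ¬b)) ∨ c))): Gödel ¬ of 1 = 0 (operand ≠ 0)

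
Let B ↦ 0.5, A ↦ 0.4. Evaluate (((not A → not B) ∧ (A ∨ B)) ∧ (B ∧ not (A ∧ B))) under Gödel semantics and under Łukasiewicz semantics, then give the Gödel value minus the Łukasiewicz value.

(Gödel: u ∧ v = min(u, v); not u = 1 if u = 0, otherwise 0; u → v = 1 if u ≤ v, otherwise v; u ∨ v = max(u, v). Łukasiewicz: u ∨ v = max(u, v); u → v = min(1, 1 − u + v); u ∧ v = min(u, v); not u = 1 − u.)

Gödel evaluation:
  not A: Gödel ¬ of 0.4 = 0 (operand ≠ 0)
  not B: Gödel ¬ of 0.5 = 0 (operand ≠ 0)
  (not A → not B): 0 ≤ 0, so result = 1
  (A ∨ B) = max(0.4, 0.5) = 0.5
  ((not A → not B) ∧ (A ∨ B)) = min(1, 0.5) = 0.5
  (A ∧ B) = min(0.4, 0.5) = 0.4
  not (A ∧ B): Gödel ¬ of 0.4 = 0 (operand ≠ 0)
  (B ∧ not (A ∧ B)) = min(0.5, 0) = 0
  (((not A → not B) ∧ (A ∨ B)) ∧ (B ∧ not (A ∧ B))) = min(0.5, 0) = 0
  Gödel value = 0
Łukasiewicz evaluation:
  not A: Łukasiewicz ¬ gives 1 − 0.4 = 0.6
  not B: Łukasiewicz ¬ gives 1 − 0.5 = 0.5
  (not A → not B): min(1, 1 − 0.6 + 0.5) = 0.9
  (A ∨ B) = max(0.4, 0.5) = 0.5
  ((not A → not B) ∧ (A ∨ B)) = min(0.9, 0.5) = 0.5
  (A ∧ B) = min(0.4, 0.5) = 0.4
  not (A ∧ B): Łukasiewicz ¬ gives 1 − 0.4 = 0.6
  (B ∧ not (A ∧ B)) = min(0.5, 0.6) = 0.5
  (((not A → not B) ∧ (A ∨ B)) ∧ (B ∧ not (A ∧ B))) = min(0.5, 0.5) = 0.5
  Łukasiewicz value = 0.5
Difference: 0 − 0.5 = -0.50

-0.50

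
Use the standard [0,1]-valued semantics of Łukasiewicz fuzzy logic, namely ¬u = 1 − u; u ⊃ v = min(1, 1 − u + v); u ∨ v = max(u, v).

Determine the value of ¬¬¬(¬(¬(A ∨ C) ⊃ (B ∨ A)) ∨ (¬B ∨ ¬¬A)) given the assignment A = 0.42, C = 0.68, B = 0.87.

0.58

(A ∨ C) = max(0.42, 0.68) = 0.68
¬(A ∨ C): Łukasiewicz ¬ gives 1 − 0.68 = 0.32
(B ∨ A) = max(0.87, 0.42) = 0.87
(¬(A ∨ C) ⊃ (B ∨ A)): min(1, 1 − 0.32 + 0.87) = 1
¬(¬(A ∨ C) ⊃ (B ∨ A)): Łukasiewicz ¬ gives 1 − 1 = 0
¬B: Łukasiewicz ¬ gives 1 − 0.87 = 0.13
¬A: Łukasiewicz ¬ gives 1 − 0.42 = 0.58
¬¬A: Łukasiewicz ¬ gives 1 − 0.58 = 0.42
(¬B ∨ ¬¬A) = max(0.13, 0.42) = 0.42
(¬(¬(A ∨ C) ⊃ (B ∨ A)) ∨ (¬B ∨ ¬¬A)) = max(0, 0.42) = 0.42
¬(¬(¬(A ∨ C) ⊃ (B ∨ A)) ∨ (¬B ∨ ¬¬A)): Łukasiewicz ¬ gives 1 − 0.42 = 0.58
¬¬(¬(¬(A ∨ C) ⊃ (B ∨ A)) ∨ (¬B ∨ ¬¬A)): Łukasiewicz ¬ gives 1 − 0.58 = 0.42
¬¬¬(¬(¬(A ∨ C) ⊃ (B ∨ A)) ∨ (¬B ∨ ¬¬A)): Łukasiewicz ¬ gives 1 − 0.42 = 0.58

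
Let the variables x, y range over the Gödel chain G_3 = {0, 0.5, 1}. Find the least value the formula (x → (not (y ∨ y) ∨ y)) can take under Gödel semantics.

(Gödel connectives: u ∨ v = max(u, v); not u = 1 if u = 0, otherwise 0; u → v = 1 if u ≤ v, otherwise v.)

0.50

The minimum is attained at x = 1, y = 0.5:
  (y ∨ y) = max(0.5, 0.5) = 0.5
  not (y ∨ y): Gödel ¬ of 0.5 = 0 (operand ≠ 0)
  (not (y ∨ y) ∨ y) = max(0, 0.5) = 0.5
  (x → (not (y ∨ y) ∨ y)): 1 > 0.5, so result = 0.5
Checking all 9 assignments confirms none give a value below 0.50.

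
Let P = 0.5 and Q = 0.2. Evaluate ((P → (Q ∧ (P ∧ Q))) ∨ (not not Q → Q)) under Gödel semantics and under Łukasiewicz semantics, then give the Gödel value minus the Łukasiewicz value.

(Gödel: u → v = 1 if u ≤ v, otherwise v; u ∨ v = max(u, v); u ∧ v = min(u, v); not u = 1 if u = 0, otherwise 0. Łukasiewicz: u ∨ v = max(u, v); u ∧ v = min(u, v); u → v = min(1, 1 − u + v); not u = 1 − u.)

-0.80

Gödel evaluation:
  (P ∧ Q) = min(0.5, 0.2) = 0.2
  (Q ∧ (P ∧ Q)) = min(0.2, 0.2) = 0.2
  (P → (Q ∧ (P ∧ Q))): 0.5 > 0.2, so result = 0.2
  not Q: Gödel ¬ of 0.2 = 0 (operand ≠ 0)
  not not Q: Gödel ¬ of 0 = 1 (operand is 0)
  (not not Q → Q): 1 > 0.2, so result = 0.2
  ((P → (Q ∧ (P ∧ Q))) ∨ (not not Q → Q)) = max(0.2, 0.2) = 0.2
  Gödel value = 0.2
Łukasiewicz evaluation:
  (P ∧ Q) = min(0.5, 0.2) = 0.2
  (Q ∧ (P ∧ Q)) = min(0.2, 0.2) = 0.2
  (P → (Q ∧ (P ∧ Q))): min(1, 1 − 0.5 + 0.2) = 0.7
  not Q: Łukasiewicz ¬ gives 1 − 0.2 = 0.8
  not not Q: Łukasiewicz ¬ gives 1 − 0.8 = 0.2
  (not not Q → Q): min(1, 1 − 0.2 + 0.2) = 1
  ((P → (Q ∧ (P ∧ Q))) ∨ (not not Q → Q)) = max(0.7, 1) = 1
  Łukasiewicz value = 1
Difference: 0.2 − 1 = -0.80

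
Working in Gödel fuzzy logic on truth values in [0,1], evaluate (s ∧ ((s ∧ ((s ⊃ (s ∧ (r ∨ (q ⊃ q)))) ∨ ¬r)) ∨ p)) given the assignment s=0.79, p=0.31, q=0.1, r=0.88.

0.79

(q ⊃ q): 0.1 ≤ 0.1, so result = 1
(r ∨ (q ⊃ q)) = max(0.88, 1) = 1
(s ∧ (r ∨ (q ⊃ q))) = min(0.79, 1) = 0.79
(s ⊃ (s ∧ (r ∨ (q ⊃ q)))): 0.79 ≤ 0.79, so result = 1
¬r: Gödel ¬ of 0.88 = 0 (operand ≠ 0)
((s ⊃ (s ∧ (r ∨ (q ⊃ q)))) ∨ ¬r) = max(1, 0) = 1
(s ∧ ((s ⊃ (s ∧ (r ∨ (q ⊃ q)))) ∨ ¬r)) = min(0.79, 1) = 0.79
((s ∧ ((s ⊃ (s ∧ (r ∨ (q ⊃ q)))) ∨ ¬r)) ∨ p) = max(0.79, 0.31) = 0.79
(s ∧ ((s ∧ ((s ⊃ (s ∧ (r ∨ (q ⊃ q)))) ∨ ¬r)) ∨ p)) = min(0.79, 0.79) = 0.79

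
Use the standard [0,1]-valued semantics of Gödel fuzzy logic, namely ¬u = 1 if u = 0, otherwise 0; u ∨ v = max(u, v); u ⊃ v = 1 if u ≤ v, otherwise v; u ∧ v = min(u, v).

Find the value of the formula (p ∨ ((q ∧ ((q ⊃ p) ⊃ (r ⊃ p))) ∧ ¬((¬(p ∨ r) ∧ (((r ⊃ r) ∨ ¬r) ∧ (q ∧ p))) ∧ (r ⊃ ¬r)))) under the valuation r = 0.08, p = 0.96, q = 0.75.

(q ⊃ p): 0.75 ≤ 0.96, so result = 1
(r ⊃ p): 0.08 ≤ 0.96, so result = 1
((q ⊃ p) ⊃ (r ⊃ p)): 1 ≤ 1, so result = 1
(q ∧ ((q ⊃ p) ⊃ (r ⊃ p))) = min(0.75, 1) = 0.75
(p ∨ r) = max(0.96, 0.08) = 0.96
¬(p ∨ r): Gödel ¬ of 0.96 = 0 (operand ≠ 0)
(r ⊃ r): 0.08 ≤ 0.08, so result = 1
¬r: Gödel ¬ of 0.08 = 0 (operand ≠ 0)
((r ⊃ r) ∨ ¬r) = max(1, 0) = 1
(q ∧ p) = min(0.75, 0.96) = 0.75
(((r ⊃ r) ∨ ¬r) ∧ (q ∧ p)) = min(1, 0.75) = 0.75
(¬(p ∨ r) ∧ (((r ⊃ r) ∨ ¬r) ∧ (q ∧ p))) = min(0, 0.75) = 0
¬r: Gödel ¬ of 0.08 = 0 (operand ≠ 0)
(r ⊃ ¬r): 0.08 > 0, so result = 0
((¬(p ∨ r) ∧ (((r ⊃ r) ∨ ¬r) ∧ (q ∧ p))) ∧ (r ⊃ ¬r)) = min(0, 0) = 0
¬((¬(p ∨ r) ∧ (((r ⊃ r) ∨ ¬r) ∧ (q ∧ p))) ∧ (r ⊃ ¬r)): Gödel ¬ of 0 = 1 (operand is 0)
((q ∧ ((q ⊃ p) ⊃ (r ⊃ p))) ∧ ¬((¬(p ∨ r) ∧ (((r ⊃ r) ∨ ¬r) ∧ (q ∧ p))) ∧ (r ⊃ ¬r))) = min(0.75, 1) = 0.75
(p ∨ ((q ∧ ((q ⊃ p) ⊃ (r ⊃ p))) ∧ ¬((¬(p ∨ r) ∧ (((r ⊃ r) ∨ ¬r) ∧ (q ∧ p))) ∧ (r ⊃ ¬r)))) = max(0.96, 0.75) = 0.96

0.96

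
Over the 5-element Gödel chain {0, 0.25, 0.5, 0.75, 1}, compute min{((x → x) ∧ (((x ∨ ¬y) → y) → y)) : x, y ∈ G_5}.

The minimum is attained at x = 0, y = 0.25:
  (x → x): 0 ≤ 0, so result = 1
  ¬y: Gödel ¬ of 0.25 = 0 (operand ≠ 0)
  (x ∨ ¬y) = max(0, 0) = 0
  ((x ∨ ¬y) → y): 0 ≤ 0.25, so result = 1
  (((x ∨ ¬y) → y) → y): 1 > 0.25, so result = 0.25
  ((x → x) ∧ (((x ∨ ¬y) → y) → y)) = min(1, 0.25) = 0.25
Checking all 25 assignments confirms none give a value below 0.25.

0.25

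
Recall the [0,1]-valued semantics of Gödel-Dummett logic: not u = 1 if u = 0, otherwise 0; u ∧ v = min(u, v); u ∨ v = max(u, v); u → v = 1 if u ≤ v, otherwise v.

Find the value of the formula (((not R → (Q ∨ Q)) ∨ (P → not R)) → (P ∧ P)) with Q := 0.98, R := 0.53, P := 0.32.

0.32

not R: Gödel ¬ of 0.53 = 0 (operand ≠ 0)
(Q ∨ Q) = max(0.98, 0.98) = 0.98
(not R → (Q ∨ Q)): 0 ≤ 0.98, so result = 1
not R: Gödel ¬ of 0.53 = 0 (operand ≠ 0)
(P → not R): 0.32 > 0, so result = 0
((not R → (Q ∨ Q)) ∨ (P → not R)) = max(1, 0) = 1
(P ∧ P) = min(0.32, 0.32) = 0.32
(((not R → (Q ∨ Q)) ∨ (P → not R)) → (P ∧ P)): 1 > 0.32, so result = 0.32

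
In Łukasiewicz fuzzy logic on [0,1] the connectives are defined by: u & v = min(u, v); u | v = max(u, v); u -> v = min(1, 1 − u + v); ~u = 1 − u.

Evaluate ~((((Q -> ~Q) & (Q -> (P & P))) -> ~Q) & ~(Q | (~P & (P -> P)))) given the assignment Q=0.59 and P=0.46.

0.59

~Q: Łukasiewicz ¬ gives 1 − 0.59 = 0.41
(Q -> ~Q): min(1, 1 − 0.59 + 0.41) = 0.82
(P & P) = min(0.46, 0.46) = 0.46
(Q -> (P & P)): min(1, 1 − 0.59 + 0.46) = 0.87
((Q -> ~Q) & (Q -> (P & P))) = min(0.82, 0.87) = 0.82
~Q: Łukasiewicz ¬ gives 1 − 0.59 = 0.41
(((Q -> ~Q) & (Q -> (P & P))) -> ~Q): min(1, 1 − 0.82 + 0.41) = 0.59
~P: Łukasiewicz ¬ gives 1 − 0.46 = 0.54
(P -> P): min(1, 1 − 0.46 + 0.46) = 1
(~P & (P -> P)) = min(0.54, 1) = 0.54
(Q | (~P & (P -> P))) = max(0.59, 0.54) = 0.59
~(Q | (~P & (P -> P))): Łukasiewicz ¬ gives 1 − 0.59 = 0.41
((((Q -> ~Q) & (Q -> (P & P))) -> ~Q) & ~(Q | (~P & (P -> P)))) = min(0.59, 0.41) = 0.41
~((((Q -> ~Q) & (Q -> (P & P))) -> ~Q) & ~(Q | (~P & (P -> P)))): Łukasiewicz ¬ gives 1 − 0.41 = 0.59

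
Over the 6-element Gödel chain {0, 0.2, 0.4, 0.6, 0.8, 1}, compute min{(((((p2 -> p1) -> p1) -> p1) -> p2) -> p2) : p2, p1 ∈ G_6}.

The minimum is attained at p2 = 0.2, p1 = 0:
  (p2 -> p1): 0.2 > 0, so result = 0
  ((p2 -> p1) -> p1): 0 ≤ 0, so result = 1
  (((p2 -> p1) -> p1) -> p1): 1 > 0, so result = 0
  ((((p2 -> p1) -> p1) -> p1) -> p2): 0 ≤ 0.2, so result = 1
  (((((p2 -> p1) -> p1) -> p1) -> p2) -> p2): 1 > 0.2, so result = 0.2
Checking all 36 assignments confirms none give a value below 0.20.

0.20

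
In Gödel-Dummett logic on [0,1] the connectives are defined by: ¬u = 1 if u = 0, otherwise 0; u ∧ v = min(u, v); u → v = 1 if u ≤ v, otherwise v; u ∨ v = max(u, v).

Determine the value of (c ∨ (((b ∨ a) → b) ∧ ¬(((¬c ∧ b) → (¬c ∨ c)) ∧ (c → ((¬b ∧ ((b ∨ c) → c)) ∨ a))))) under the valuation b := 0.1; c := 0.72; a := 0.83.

(b ∨ a) = max(0.1, 0.83) = 0.83
((b ∨ a) → b): 0.83 > 0.1, so result = 0.1
¬c: Gödel ¬ of 0.72 = 0 (operand ≠ 0)
(¬c ∧ b) = min(0, 0.1) = 0
¬c: Gödel ¬ of 0.72 = 0 (operand ≠ 0)
(¬c ∨ c) = max(0, 0.72) = 0.72
((¬c ∧ b) → (¬c ∨ c)): 0 ≤ 0.72, so result = 1
¬b: Gödel ¬ of 0.1 = 0 (operand ≠ 0)
(b ∨ c) = max(0.1, 0.72) = 0.72
((b ∨ c) → c): 0.72 ≤ 0.72, so result = 1
(¬b ∧ ((b ∨ c) → c)) = min(0, 1) = 0
((¬b ∧ ((b ∨ c) → c)) ∨ a) = max(0, 0.83) = 0.83
(c → ((¬b ∧ ((b ∨ c) → c)) ∨ a)): 0.72 ≤ 0.83, so result = 1
(((¬c ∧ b) → (¬c ∨ c)) ∧ (c → ((¬b ∧ ((b ∨ c) → c)) ∨ a))) = min(1, 1) = 1
¬(((¬c ∧ b) → (¬c ∨ c)) ∧ (c → ((¬b ∧ ((b ∨ c) → c)) ∨ a))): Gödel ¬ of 1 = 0 (operand ≠ 0)
(((b ∨ a) → b) ∧ ¬(((¬c ∧ b) → (¬c ∨ c)) ∧ (c → ((¬b ∧ ((b ∨ c) → c)) ∨ a)))) = min(0.1, 0) = 0
(c ∨ (((b ∨ a) → b) ∧ ¬(((¬c ∧ b) → (¬c ∨ c)) ∧ (c → ((¬b ∧ ((b ∨ c) → c)) ∨ a))))) = max(0.72, 0) = 0.72

0.72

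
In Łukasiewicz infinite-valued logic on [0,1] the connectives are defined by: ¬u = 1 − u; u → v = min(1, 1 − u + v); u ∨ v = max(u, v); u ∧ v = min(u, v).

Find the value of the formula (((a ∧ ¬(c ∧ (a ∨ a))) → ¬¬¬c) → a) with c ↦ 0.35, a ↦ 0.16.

(a ∨ a) = max(0.16, 0.16) = 0.16
(c ∧ (a ∨ a)) = min(0.35, 0.16) = 0.16
¬(c ∧ (a ∨ a)): Łukasiewicz ¬ gives 1 − 0.16 = 0.84
(a ∧ ¬(c ∧ (a ∨ a))) = min(0.16, 0.84) = 0.16
¬c: Łukasiewicz ¬ gives 1 − 0.35 = 0.65
¬¬c: Łukasiewicz ¬ gives 1 − 0.65 = 0.35
¬¬¬c: Łukasiewicz ¬ gives 1 − 0.35 = 0.65
((a ∧ ¬(c ∧ (a ∨ a))) → ¬¬¬c): min(1, 1 − 0.16 + 0.65) = 1
(((a ∧ ¬(c ∧ (a ∨ a))) → ¬¬¬c) → a): min(1, 1 − 1 + 0.16) = 0.16

0.16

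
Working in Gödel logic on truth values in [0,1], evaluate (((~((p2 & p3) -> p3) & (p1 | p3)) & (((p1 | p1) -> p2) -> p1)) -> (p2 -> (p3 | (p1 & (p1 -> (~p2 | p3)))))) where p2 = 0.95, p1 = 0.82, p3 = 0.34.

1.00

(p2 & p3) = min(0.95, 0.34) = 0.34
((p2 & p3) -> p3): 0.34 ≤ 0.34, so result = 1
~((p2 & p3) -> p3): Gödel ¬ of 1 = 0 (operand ≠ 0)
(p1 | p3) = max(0.82, 0.34) = 0.82
(~((p2 & p3) -> p3) & (p1 | p3)) = min(0, 0.82) = 0
(p1 | p1) = max(0.82, 0.82) = 0.82
((p1 | p1) -> p2): 0.82 ≤ 0.95, so result = 1
(((p1 | p1) -> p2) -> p1): 1 > 0.82, so result = 0.82
((~((p2 & p3) -> p3) & (p1 | p3)) & (((p1 | p1) -> p2) -> p1)) = min(0, 0.82) = 0
~p2: Gödel ¬ of 0.95 = 0 (operand ≠ 0)
(~p2 | p3) = max(0, 0.34) = 0.34
(p1 -> (~p2 | p3)): 0.82 > 0.34, so result = 0.34
(p1 & (p1 -> (~p2 | p3))) = min(0.82, 0.34) = 0.34
(p3 | (p1 & (p1 -> (~p2 | p3)))) = max(0.34, 0.34) = 0.34
(p2 -> (p3 | (p1 & (p1 -> (~p2 | p3))))): 0.95 > 0.34, so result = 0.34
(((~((p2 & p3) -> p3) & (p1 | p3)) & (((p1 | p1) -> p2) -> p1)) -> (p2 -> (p3 | (p1 & (p1 -> (~p2 | p3)))))): 0 ≤ 0.34, so result = 1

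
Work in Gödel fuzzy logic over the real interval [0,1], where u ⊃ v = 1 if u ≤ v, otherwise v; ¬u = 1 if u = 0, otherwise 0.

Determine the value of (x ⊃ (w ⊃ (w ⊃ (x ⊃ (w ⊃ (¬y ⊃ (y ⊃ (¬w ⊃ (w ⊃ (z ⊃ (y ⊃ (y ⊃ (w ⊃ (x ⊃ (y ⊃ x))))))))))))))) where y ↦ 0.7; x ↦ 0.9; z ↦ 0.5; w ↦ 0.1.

¬y: Gödel ¬ of 0.7 = 0 (operand ≠ 0)
¬w: Gödel ¬ of 0.1 = 0 (operand ≠ 0)
(y ⊃ x): 0.7 ≤ 0.9, so result = 1
(x ⊃ (y ⊃ x)): 0.9 ≤ 1, so result = 1
(w ⊃ (x ⊃ (y ⊃ x))): 0.1 ≤ 1, so result = 1
(y ⊃ (w ⊃ (x ⊃ (y ⊃ x)))): 0.7 ≤ 1, so result = 1
(y ⊃ (y ⊃ (w ⊃ (x ⊃ (y ⊃ x))))): 0.7 ≤ 1, so result = 1
(z ⊃ (y ⊃ (y ⊃ (w ⊃ (x ⊃ (y ⊃ x)))))): 0.5 ≤ 1, so result = 1
(w ⊃ (z ⊃ (y ⊃ (y ⊃ (w ⊃ (x ⊃ (y ⊃ x))))))): 0.1 ≤ 1, so result = 1
(¬w ⊃ (w ⊃ (z ⊃ (y ⊃ (y ⊃ (w ⊃ (x ⊃ (y ⊃ x)))))))): 0 ≤ 1, so result = 1
(y ⊃ (¬w ⊃ (w ⊃ (z ⊃ (y ⊃ (y ⊃ (w ⊃ (x ⊃ (y ⊃ x))))))))): 0.7 ≤ 1, so result = 1
(¬y ⊃ (y ⊃ (¬w ⊃ (w ⊃ (z ⊃ (y ⊃ (y ⊃ (w ⊃ (x ⊃ (y ⊃ x)))))))))): 0 ≤ 1, so result = 1
(w ⊃ (¬y ⊃ (y ⊃ (¬w ⊃ (w ⊃ (z ⊃ (y ⊃ (y ⊃ (w ⊃ (x ⊃ (y ⊃ x))))))))))): 0.1 ≤ 1, so result = 1
(x ⊃ (w ⊃ (¬y ⊃ (y ⊃ (¬w ⊃ (w ⊃ (z ⊃ (y ⊃ (y ⊃ (w ⊃ (x ⊃ (y ⊃ x)))))))))))): 0.9 ≤ 1, so result = 1
(w ⊃ (x ⊃ (w ⊃ (¬y ⊃ (y ⊃ (¬w ⊃ (w ⊃ (z ⊃ (y ⊃ (y ⊃ (w ⊃ (x ⊃ (y ⊃ x))))))))))))): 0.1 ≤ 1, so result = 1
(w ⊃ (w ⊃ (x ⊃ (w ⊃ (¬y ⊃ (y ⊃ (¬w ⊃ (w ⊃ (z ⊃ (y ⊃ (y ⊃ (w ⊃ (x ⊃ (y ⊃ x)))))))))))))): 0.1 ≤ 1, so result = 1
(x ⊃ (w ⊃ (w ⊃ (x ⊃ (w ⊃ (¬y ⊃ (y ⊃ (¬w ⊃ (w ⊃ (z ⊃ (y ⊃ (y ⊃ (w ⊃ (x ⊃ (y ⊃ x))))))))))))))): 0.9 ≤ 1, so result = 1

1.00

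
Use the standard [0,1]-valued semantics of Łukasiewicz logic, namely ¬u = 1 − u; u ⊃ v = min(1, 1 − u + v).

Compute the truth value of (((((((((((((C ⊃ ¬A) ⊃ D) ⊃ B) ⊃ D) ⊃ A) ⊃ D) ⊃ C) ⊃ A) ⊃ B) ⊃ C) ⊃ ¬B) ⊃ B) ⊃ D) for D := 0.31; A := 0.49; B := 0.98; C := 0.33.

¬A: Łukasiewicz ¬ gives 1 − 0.49 = 0.51
(C ⊃ ¬A): min(1, 1 − 0.33 + 0.51) = 1
((C ⊃ ¬A) ⊃ D): min(1, 1 − 1 + 0.31) = 0.31
(((C ⊃ ¬A) ⊃ D) ⊃ B): min(1, 1 − 0.31 + 0.98) = 1
((((C ⊃ ¬A) ⊃ D) ⊃ B) ⊃ D): min(1, 1 − 1 + 0.31) = 0.31
(((((C ⊃ ¬A) ⊃ D) ⊃ B) ⊃ D) ⊃ A): min(1, 1 − 0.31 + 0.49) = 1
((((((C ⊃ ¬A) ⊃ D) ⊃ B) ⊃ D) ⊃ A) ⊃ D): min(1, 1 − 1 + 0.31) = 0.31
(((((((C ⊃ ¬A) ⊃ D) ⊃ B) ⊃ D) ⊃ A) ⊃ D) ⊃ C): min(1, 1 − 0.31 + 0.33) = 1
((((((((C ⊃ ¬A) ⊃ D) ⊃ B) ⊃ D) ⊃ A) ⊃ D) ⊃ C) ⊃ A): min(1, 1 − 1 + 0.49) = 0.49
(((((((((C ⊃ ¬A) ⊃ D) ⊃ B) ⊃ D) ⊃ A) ⊃ D) ⊃ C) ⊃ A) ⊃ B): min(1, 1 − 0.49 + 0.98) = 1
((((((((((C ⊃ ¬A) ⊃ D) ⊃ B) ⊃ D) ⊃ A) ⊃ D) ⊃ C) ⊃ A) ⊃ B) ⊃ C): min(1, 1 − 1 + 0.33) = 0.33
¬B: Łukasiewicz ¬ gives 1 − 0.98 = 0.02
(((((((((((C ⊃ ¬A) ⊃ D) ⊃ B) ⊃ D) ⊃ A) ⊃ D) ⊃ C) ⊃ A) ⊃ B) ⊃ C) ⊃ ¬B): min(1, 1 − 0.33 + 0.02) = 0.69
((((((((((((C ⊃ ¬A) ⊃ D) ⊃ B) ⊃ D) ⊃ A) ⊃ D) ⊃ C) ⊃ A) ⊃ B) ⊃ C) ⊃ ¬B) ⊃ B): min(1, 1 − 0.69 + 0.98) = 1
(((((((((((((C ⊃ ¬A) ⊃ D) ⊃ B) ⊃ D) ⊃ A) ⊃ D) ⊃ C) ⊃ A) ⊃ B) ⊃ C) ⊃ ¬B) ⊃ B) ⊃ D): min(1, 1 − 1 + 0.31) = 0.31

0.31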